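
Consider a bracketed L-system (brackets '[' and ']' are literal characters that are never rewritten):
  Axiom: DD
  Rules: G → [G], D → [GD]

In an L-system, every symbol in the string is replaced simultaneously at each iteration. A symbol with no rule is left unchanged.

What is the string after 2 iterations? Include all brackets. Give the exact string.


Step 0: DD
Step 1: [GD][GD]
Step 2: [[G][GD]][[G][GD]]

Answer: [[G][GD]][[G][GD]]


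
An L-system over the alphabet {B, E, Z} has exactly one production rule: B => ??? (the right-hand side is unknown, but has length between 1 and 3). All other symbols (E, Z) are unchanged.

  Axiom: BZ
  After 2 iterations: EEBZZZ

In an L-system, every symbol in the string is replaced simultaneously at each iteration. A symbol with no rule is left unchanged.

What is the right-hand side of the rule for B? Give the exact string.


Trying B => EBZ:
  Step 0: BZ
  Step 1: EBZZ
  Step 2: EEBZZZ
Matches the given result.

Answer: EBZ


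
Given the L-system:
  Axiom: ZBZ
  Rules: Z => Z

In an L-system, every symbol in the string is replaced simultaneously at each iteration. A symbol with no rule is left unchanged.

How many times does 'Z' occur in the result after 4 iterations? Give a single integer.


Step 0: ZBZ  (2 'Z')
Step 1: ZBZ  (2 'Z')
Step 2: ZBZ  (2 'Z')
Step 3: ZBZ  (2 'Z')
Step 4: ZBZ  (2 'Z')

Answer: 2


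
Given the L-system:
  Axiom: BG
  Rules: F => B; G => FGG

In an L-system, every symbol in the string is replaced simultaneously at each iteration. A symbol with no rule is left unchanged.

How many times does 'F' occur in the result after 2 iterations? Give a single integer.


Step 0: BG  (0 'F')
Step 1: BFGG  (1 'F')
Step 2: BBFGGFGG  (2 'F')

Answer: 2


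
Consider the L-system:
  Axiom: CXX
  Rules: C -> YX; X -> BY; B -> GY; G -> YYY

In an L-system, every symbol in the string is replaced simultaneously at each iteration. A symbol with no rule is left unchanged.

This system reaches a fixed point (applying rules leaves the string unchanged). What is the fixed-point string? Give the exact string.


Answer: YYYYYYYYYYYYYYYY

Derivation:
Step 0: CXX
Step 1: YXBYBY
Step 2: YBYGYYGYY
Step 3: YGYYYYYYYYYYYY
Step 4: YYYYYYYYYYYYYYYY
Step 5: YYYYYYYYYYYYYYYY  (unchanged — fixed point at step 4)


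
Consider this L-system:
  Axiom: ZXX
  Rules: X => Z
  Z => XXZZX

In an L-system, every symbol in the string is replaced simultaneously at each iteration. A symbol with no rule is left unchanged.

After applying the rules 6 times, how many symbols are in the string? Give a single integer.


Step 0: length = 3
Step 1: length = 7
Step 2: length = 23
Step 3: length = 67
Step 4: length = 203
Step 5: length = 607
Step 6: length = 1823

Answer: 1823


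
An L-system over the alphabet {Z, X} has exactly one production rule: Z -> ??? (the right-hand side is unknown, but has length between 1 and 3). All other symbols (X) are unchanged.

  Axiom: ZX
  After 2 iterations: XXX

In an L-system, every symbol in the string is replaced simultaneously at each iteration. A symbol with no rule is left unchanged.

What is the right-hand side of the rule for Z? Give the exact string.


Answer: XX

Derivation:
Trying Z -> XX:
  Step 0: ZX
  Step 1: XXX
  Step 2: XXX
Matches the given result.


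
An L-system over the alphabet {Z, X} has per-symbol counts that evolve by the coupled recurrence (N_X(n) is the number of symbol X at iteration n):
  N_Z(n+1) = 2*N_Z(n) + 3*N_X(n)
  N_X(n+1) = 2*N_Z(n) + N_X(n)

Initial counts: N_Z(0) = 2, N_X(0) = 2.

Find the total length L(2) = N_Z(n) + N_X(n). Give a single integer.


Answer: 64

Derivation:
Step 0: N_Z=2, N_X=2, L=4
Step 1: N_Z=10, N_X=6, L=16
Step 2: N_Z=38, N_X=26, L=64


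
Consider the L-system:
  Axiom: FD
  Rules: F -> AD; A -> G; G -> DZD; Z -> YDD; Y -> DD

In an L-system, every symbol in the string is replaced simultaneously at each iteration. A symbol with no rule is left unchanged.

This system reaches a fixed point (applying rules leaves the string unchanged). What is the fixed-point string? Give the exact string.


Step 0: FD
Step 1: ADD
Step 2: GDD
Step 3: DZDDD
Step 4: DYDDDDD
Step 5: DDDDDDDD
Step 6: DDDDDDDD  (unchanged — fixed point at step 5)

Answer: DDDDDDDD


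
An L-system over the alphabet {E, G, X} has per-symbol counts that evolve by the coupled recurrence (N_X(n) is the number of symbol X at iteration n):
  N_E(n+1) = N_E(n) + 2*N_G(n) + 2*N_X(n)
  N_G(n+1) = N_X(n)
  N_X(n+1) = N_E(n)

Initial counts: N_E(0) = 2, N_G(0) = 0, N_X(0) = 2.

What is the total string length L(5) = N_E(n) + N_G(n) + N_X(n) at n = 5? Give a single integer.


Step 0: N_E=2, N_G=0, N_X=2, L=4
Step 1: N_E=6, N_G=2, N_X=2, L=10
Step 2: N_E=14, N_G=2, N_X=6, L=22
Step 3: N_E=30, N_G=6, N_X=14, L=50
Step 4: N_E=70, N_G=14, N_X=30, L=114
Step 5: N_E=158, N_G=30, N_X=70, L=258

Answer: 258


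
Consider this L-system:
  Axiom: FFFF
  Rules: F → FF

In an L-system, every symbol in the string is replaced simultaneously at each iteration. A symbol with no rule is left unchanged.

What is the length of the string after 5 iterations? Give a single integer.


Step 0: length = 4
Step 1: length = 8
Step 2: length = 16
Step 3: length = 32
Step 4: length = 64
Step 5: length = 128

Answer: 128


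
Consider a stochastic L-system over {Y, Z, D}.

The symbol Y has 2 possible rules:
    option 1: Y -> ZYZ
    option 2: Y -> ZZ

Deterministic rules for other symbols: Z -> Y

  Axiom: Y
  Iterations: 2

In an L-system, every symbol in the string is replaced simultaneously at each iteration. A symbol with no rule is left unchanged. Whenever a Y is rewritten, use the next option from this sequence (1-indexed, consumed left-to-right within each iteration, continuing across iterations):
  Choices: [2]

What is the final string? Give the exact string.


Step 0: Y
Step 1: ZZ  (used choices [2])
Step 2: YY  (used choices [])

Answer: YY


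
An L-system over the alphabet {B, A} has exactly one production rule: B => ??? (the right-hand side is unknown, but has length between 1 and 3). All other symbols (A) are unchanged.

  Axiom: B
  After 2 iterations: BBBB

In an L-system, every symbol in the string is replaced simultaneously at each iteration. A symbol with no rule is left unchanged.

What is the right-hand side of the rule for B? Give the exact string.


Trying B => BB:
  Step 0: B
  Step 1: BB
  Step 2: BBBB
Matches the given result.

Answer: BB


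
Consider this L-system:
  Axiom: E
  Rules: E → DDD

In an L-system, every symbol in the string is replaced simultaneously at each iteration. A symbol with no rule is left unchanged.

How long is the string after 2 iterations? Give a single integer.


Answer: 3

Derivation:
Step 0: length = 1
Step 1: length = 3
Step 2: length = 3


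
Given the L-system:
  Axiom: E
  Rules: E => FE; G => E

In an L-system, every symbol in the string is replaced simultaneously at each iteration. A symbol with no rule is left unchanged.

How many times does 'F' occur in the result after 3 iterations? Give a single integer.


Step 0: E  (0 'F')
Step 1: FE  (1 'F')
Step 2: FFE  (2 'F')
Step 3: FFFE  (3 'F')

Answer: 3


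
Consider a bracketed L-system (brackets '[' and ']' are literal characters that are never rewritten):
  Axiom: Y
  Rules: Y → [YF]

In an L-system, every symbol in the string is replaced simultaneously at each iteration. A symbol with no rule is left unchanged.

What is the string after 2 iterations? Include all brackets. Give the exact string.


Answer: [[YF]F]

Derivation:
Step 0: Y
Step 1: [YF]
Step 2: [[YF]F]


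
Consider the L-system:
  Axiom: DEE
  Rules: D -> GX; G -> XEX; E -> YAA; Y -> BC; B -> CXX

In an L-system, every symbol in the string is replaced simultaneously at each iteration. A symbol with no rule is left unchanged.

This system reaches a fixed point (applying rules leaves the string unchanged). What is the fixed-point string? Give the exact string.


Step 0: DEE
Step 1: GXYAAYAA
Step 2: XEXXBCAABCAA
Step 3: XYAAXXCXXCAACXXCAA
Step 4: XBCAAXXCXXCAACXXCAA
Step 5: XCXXCAAXXCXXCAACXXCAA
Step 6: XCXXCAAXXCXXCAACXXCAA  (unchanged — fixed point at step 5)

Answer: XCXXCAAXXCXXCAACXXCAA


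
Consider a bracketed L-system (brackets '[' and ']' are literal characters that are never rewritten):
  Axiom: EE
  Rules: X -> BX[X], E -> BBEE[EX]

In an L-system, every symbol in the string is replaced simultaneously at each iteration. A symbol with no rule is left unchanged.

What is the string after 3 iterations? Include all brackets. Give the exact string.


Answer: BBBBBBEE[EX]BBEE[EX][BBEE[EX]BX[X]]BBBBEE[EX]BBEE[EX][BBEE[EX]BX[X]][BBBBEE[EX]BBEE[EX][BBEE[EX]BX[X]]BBX[X][BX[X]]]BBBBBBEE[EX]BBEE[EX][BBEE[EX]BX[X]]BBBBEE[EX]BBEE[EX][BBEE[EX]BX[X]][BBBBEE[EX]BBEE[EX][BBEE[EX]BX[X]]BBX[X][BX[X]]]

Derivation:
Step 0: EE
Step 1: BBEE[EX]BBEE[EX]
Step 2: BBBBEE[EX]BBEE[EX][BBEE[EX]BX[X]]BBBBEE[EX]BBEE[EX][BBEE[EX]BX[X]]
Step 3: BBBBBBEE[EX]BBEE[EX][BBEE[EX]BX[X]]BBBBEE[EX]BBEE[EX][BBEE[EX]BX[X]][BBBBEE[EX]BBEE[EX][BBEE[EX]BX[X]]BBX[X][BX[X]]]BBBBBBEE[EX]BBEE[EX][BBEE[EX]BX[X]]BBBBEE[EX]BBEE[EX][BBEE[EX]BX[X]][BBBBEE[EX]BBEE[EX][BBEE[EX]BX[X]]BBX[X][BX[X]]]


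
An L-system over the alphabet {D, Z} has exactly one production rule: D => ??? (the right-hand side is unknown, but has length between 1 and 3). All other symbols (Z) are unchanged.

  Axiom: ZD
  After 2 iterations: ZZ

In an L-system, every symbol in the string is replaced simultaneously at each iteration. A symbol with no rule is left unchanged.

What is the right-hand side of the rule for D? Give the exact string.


Answer: Z

Derivation:
Trying D => Z:
  Step 0: ZD
  Step 1: ZZ
  Step 2: ZZ
Matches the given result.


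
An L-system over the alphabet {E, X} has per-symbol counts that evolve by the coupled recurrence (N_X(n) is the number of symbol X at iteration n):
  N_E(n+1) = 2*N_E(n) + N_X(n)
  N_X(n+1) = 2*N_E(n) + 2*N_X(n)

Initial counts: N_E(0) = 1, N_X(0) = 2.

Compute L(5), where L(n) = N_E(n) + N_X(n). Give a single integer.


Step 0: N_E=1, N_X=2, L=3
Step 1: N_E=4, N_X=6, L=10
Step 2: N_E=14, N_X=20, L=34
Step 3: N_E=48, N_X=68, L=116
Step 4: N_E=164, N_X=232, L=396
Step 5: N_E=560, N_X=792, L=1352

Answer: 1352


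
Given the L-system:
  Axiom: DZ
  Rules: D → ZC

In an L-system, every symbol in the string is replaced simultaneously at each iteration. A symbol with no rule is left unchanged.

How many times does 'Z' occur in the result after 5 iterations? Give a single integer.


Step 0: DZ  (1 'Z')
Step 1: ZCZ  (2 'Z')
Step 2: ZCZ  (2 'Z')
Step 3: ZCZ  (2 'Z')
Step 4: ZCZ  (2 'Z')
Step 5: ZCZ  (2 'Z')

Answer: 2


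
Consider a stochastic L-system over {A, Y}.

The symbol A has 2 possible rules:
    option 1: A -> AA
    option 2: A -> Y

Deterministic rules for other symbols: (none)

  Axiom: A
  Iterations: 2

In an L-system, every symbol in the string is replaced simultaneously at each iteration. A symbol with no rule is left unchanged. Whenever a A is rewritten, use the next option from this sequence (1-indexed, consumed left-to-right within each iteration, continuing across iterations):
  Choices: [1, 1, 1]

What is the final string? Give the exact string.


Step 0: A
Step 1: AA  (used choices [1])
Step 2: AAAA  (used choices [1, 1])

Answer: AAAA


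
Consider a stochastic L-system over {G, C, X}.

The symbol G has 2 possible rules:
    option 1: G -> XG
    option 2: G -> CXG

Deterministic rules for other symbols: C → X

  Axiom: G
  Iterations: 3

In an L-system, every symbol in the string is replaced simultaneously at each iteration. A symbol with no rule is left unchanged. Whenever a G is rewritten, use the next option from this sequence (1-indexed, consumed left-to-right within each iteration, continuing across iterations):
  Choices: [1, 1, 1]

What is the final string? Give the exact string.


Step 0: G
Step 1: XG  (used choices [1])
Step 2: XXG  (used choices [1])
Step 3: XXXG  (used choices [1])

Answer: XXXG


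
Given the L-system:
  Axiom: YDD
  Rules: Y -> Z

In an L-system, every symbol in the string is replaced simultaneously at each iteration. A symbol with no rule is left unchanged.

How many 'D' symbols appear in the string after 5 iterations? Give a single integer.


Answer: 2

Derivation:
Step 0: YDD  (2 'D')
Step 1: ZDD  (2 'D')
Step 2: ZDD  (2 'D')
Step 3: ZDD  (2 'D')
Step 4: ZDD  (2 'D')
Step 5: ZDD  (2 'D')


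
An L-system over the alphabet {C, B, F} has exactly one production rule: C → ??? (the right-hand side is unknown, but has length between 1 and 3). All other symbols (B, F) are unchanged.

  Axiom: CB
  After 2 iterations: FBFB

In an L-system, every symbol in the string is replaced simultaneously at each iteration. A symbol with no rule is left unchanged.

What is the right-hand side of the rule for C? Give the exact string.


Answer: FBF

Derivation:
Trying C → FBF:
  Step 0: CB
  Step 1: FBFB
  Step 2: FBFB
Matches the given result.


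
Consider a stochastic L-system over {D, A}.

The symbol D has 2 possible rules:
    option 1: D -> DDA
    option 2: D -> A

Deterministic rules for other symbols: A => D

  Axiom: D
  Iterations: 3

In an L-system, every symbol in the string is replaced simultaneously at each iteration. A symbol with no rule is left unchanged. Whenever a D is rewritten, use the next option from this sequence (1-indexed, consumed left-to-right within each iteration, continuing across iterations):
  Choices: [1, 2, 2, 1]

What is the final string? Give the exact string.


Step 0: D
Step 1: DDA  (used choices [1])
Step 2: AAD  (used choices [2, 2])
Step 3: DDDDA  (used choices [1])

Answer: DDDDA


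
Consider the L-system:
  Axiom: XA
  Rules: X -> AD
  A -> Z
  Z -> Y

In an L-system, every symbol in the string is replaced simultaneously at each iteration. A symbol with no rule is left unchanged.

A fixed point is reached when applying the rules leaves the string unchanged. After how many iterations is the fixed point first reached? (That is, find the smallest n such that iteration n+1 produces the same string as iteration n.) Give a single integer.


Step 0: XA
Step 1: ADZ
Step 2: ZDY
Step 3: YDY
Step 4: YDY  (unchanged — fixed point at step 3)

Answer: 3


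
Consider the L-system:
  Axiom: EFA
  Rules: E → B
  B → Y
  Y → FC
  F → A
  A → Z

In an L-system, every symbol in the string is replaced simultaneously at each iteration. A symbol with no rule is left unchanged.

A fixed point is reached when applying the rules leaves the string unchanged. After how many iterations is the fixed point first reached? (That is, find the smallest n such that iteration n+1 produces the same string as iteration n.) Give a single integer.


Step 0: EFA
Step 1: BAZ
Step 2: YZZ
Step 3: FCZZ
Step 4: ACZZ
Step 5: ZCZZ
Step 6: ZCZZ  (unchanged — fixed point at step 5)

Answer: 5


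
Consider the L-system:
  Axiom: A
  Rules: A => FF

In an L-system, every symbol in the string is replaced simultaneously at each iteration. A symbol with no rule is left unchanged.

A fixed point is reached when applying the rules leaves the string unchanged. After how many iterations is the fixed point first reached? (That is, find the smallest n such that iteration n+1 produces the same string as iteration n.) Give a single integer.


Step 0: A
Step 1: FF
Step 2: FF  (unchanged — fixed point at step 1)

Answer: 1


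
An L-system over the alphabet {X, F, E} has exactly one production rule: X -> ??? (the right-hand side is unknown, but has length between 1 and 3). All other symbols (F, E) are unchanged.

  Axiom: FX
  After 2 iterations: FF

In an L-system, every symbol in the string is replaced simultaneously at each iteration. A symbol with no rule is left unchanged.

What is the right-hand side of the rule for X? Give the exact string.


Answer: F

Derivation:
Trying X -> F:
  Step 0: FX
  Step 1: FF
  Step 2: FF
Matches the given result.


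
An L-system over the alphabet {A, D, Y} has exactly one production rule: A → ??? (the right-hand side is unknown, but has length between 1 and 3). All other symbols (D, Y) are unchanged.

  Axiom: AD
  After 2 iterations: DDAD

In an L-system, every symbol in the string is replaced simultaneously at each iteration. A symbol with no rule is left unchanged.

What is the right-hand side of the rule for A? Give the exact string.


Trying A → DA:
  Step 0: AD
  Step 1: DAD
  Step 2: DDAD
Matches the given result.

Answer: DA


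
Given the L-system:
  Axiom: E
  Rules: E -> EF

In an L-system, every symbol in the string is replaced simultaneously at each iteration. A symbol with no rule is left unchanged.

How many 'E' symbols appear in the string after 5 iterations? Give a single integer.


Answer: 1

Derivation:
Step 0: E  (1 'E')
Step 1: EF  (1 'E')
Step 2: EFF  (1 'E')
Step 3: EFFF  (1 'E')
Step 4: EFFFF  (1 'E')
Step 5: EFFFFF  (1 'E')


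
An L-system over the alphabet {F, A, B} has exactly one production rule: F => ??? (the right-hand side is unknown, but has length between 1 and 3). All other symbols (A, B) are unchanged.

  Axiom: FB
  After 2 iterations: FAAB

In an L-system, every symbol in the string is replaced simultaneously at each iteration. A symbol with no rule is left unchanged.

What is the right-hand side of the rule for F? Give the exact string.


Answer: FA

Derivation:
Trying F => FA:
  Step 0: FB
  Step 1: FAB
  Step 2: FAAB
Matches the given result.


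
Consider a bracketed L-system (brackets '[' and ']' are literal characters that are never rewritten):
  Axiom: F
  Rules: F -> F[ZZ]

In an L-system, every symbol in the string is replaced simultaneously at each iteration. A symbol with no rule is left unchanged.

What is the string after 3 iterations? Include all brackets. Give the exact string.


Answer: F[ZZ][ZZ][ZZ]

Derivation:
Step 0: F
Step 1: F[ZZ]
Step 2: F[ZZ][ZZ]
Step 3: F[ZZ][ZZ][ZZ]


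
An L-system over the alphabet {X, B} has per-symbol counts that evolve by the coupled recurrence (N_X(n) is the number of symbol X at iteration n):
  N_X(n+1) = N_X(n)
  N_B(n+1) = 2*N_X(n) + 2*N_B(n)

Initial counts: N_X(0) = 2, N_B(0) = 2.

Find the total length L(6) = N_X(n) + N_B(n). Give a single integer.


Step 0: N_X=2, N_B=2, L=4
Step 1: N_X=2, N_B=8, L=10
Step 2: N_X=2, N_B=20, L=22
Step 3: N_X=2, N_B=44, L=46
Step 4: N_X=2, N_B=92, L=94
Step 5: N_X=2, N_B=188, L=190
Step 6: N_X=2, N_B=380, L=382

Answer: 382


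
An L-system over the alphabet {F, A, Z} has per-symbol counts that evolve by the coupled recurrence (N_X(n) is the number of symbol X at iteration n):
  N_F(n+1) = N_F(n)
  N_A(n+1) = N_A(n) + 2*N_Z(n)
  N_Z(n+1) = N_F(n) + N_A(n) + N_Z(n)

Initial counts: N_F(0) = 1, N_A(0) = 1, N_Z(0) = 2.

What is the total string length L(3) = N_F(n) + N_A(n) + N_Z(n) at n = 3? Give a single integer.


Step 0: N_F=1, N_A=1, N_Z=2, L=4
Step 1: N_F=1, N_A=5, N_Z=4, L=10
Step 2: N_F=1, N_A=13, N_Z=10, L=24
Step 3: N_F=1, N_A=33, N_Z=24, L=58

Answer: 58


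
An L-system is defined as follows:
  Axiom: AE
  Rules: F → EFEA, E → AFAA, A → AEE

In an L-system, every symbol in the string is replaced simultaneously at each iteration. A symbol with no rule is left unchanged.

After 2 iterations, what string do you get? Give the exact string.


Answer: AEEAFAAAFAAAEEEFEAAEEAEE

Derivation:
Step 0: AE
Step 1: AEEAFAA
Step 2: AEEAFAAAFAAAEEEFEAAEEAEE


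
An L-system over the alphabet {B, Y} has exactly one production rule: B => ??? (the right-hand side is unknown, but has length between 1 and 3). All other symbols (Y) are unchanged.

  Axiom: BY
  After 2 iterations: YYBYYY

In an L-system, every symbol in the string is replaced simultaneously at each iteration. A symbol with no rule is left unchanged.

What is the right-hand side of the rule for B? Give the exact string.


Trying B => YBY:
  Step 0: BY
  Step 1: YBYY
  Step 2: YYBYYY
Matches the given result.

Answer: YBY


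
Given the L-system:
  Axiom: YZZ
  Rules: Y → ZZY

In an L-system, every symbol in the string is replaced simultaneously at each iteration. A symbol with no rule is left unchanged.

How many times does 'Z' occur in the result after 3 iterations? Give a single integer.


Step 0: YZZ  (2 'Z')
Step 1: ZZYZZ  (4 'Z')
Step 2: ZZZZYZZ  (6 'Z')
Step 3: ZZZZZZYZZ  (8 'Z')

Answer: 8


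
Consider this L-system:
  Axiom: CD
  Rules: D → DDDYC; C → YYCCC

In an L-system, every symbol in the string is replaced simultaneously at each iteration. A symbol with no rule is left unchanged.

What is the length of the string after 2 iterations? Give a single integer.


Step 0: length = 2
Step 1: length = 10
Step 2: length = 38

Answer: 38


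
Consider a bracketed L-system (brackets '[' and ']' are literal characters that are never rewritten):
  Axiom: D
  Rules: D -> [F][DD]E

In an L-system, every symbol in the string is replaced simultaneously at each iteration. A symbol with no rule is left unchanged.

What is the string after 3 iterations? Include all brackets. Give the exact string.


Step 0: D
Step 1: [F][DD]E
Step 2: [F][[F][DD]E[F][DD]E]E
Step 3: [F][[F][[F][DD]E[F][DD]E]E[F][[F][DD]E[F][DD]E]E]E

Answer: [F][[F][[F][DD]E[F][DD]E]E[F][[F][DD]E[F][DD]E]E]E


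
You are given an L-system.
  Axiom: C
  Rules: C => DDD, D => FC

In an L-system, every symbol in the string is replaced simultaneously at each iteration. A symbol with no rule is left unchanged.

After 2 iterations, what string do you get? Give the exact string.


Answer: FCFCFC

Derivation:
Step 0: C
Step 1: DDD
Step 2: FCFCFC


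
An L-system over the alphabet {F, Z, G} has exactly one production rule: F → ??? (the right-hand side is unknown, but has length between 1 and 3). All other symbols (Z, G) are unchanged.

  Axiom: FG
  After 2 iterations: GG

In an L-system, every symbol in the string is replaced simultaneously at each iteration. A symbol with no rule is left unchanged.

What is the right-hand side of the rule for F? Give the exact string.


Answer: G

Derivation:
Trying F → G:
  Step 0: FG
  Step 1: GG
  Step 2: GG
Matches the given result.


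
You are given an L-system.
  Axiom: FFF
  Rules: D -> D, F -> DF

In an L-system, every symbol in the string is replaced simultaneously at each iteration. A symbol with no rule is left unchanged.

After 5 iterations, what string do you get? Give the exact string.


Step 0: FFF
Step 1: DFDFDF
Step 2: DDFDDFDDF
Step 3: DDDFDDDFDDDF
Step 4: DDDDFDDDDFDDDDF
Step 5: DDDDDFDDDDDFDDDDDF

Answer: DDDDDFDDDDDFDDDDDF


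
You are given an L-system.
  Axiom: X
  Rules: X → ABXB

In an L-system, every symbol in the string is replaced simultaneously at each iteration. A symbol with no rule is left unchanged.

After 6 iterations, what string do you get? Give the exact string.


Answer: ABABABABABABXBBBBBB

Derivation:
Step 0: X
Step 1: ABXB
Step 2: ABABXBB
Step 3: ABABABXBBB
Step 4: ABABABABXBBBB
Step 5: ABABABABABXBBBBB
Step 6: ABABABABABABXBBBBBB


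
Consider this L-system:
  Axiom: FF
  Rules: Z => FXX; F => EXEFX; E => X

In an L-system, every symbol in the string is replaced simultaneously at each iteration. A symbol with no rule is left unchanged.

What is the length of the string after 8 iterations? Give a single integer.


Step 0: length = 2
Step 1: length = 10
Step 2: length = 18
Step 3: length = 26
Step 4: length = 34
Step 5: length = 42
Step 6: length = 50
Step 7: length = 58
Step 8: length = 66

Answer: 66


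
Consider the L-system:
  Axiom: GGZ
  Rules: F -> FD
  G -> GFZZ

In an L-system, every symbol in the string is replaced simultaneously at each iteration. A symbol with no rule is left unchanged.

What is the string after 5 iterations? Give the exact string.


Step 0: GGZ
Step 1: GFZZGFZZZ
Step 2: GFZZFDZZGFZZFDZZZ
Step 3: GFZZFDZZFDDZZGFZZFDZZFDDZZZ
Step 4: GFZZFDZZFDDZZFDDDZZGFZZFDZZFDDZZFDDDZZZ
Step 5: GFZZFDZZFDDZZFDDDZZFDDDDZZGFZZFDZZFDDZZFDDDZZFDDDDZZZ

Answer: GFZZFDZZFDDZZFDDDZZFDDDDZZGFZZFDZZFDDZZFDDDZZFDDDDZZZ


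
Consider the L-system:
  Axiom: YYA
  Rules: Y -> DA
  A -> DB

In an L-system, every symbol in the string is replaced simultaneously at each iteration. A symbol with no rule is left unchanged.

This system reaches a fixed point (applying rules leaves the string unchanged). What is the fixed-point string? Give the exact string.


Step 0: YYA
Step 1: DADADB
Step 2: DDBDDBDB
Step 3: DDBDDBDB  (unchanged — fixed point at step 2)

Answer: DDBDDBDB


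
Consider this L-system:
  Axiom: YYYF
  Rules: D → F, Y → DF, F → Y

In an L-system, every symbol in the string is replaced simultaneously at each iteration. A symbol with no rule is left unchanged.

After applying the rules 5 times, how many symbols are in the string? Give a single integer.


Answer: 19

Derivation:
Step 0: length = 4
Step 1: length = 7
Step 2: length = 8
Step 3: length = 11
Step 4: length = 15
Step 5: length = 19


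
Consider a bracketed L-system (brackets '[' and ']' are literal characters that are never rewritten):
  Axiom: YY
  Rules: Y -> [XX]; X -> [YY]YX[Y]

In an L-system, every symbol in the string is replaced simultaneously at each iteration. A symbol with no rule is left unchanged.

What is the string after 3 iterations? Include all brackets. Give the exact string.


Answer: [[[XX][XX]][XX][YY]YX[Y][[XX]][[XX][XX]][XX][YY]YX[Y][[XX]]][[[XX][XX]][XX][YY]YX[Y][[XX]][[XX][XX]][XX][YY]YX[Y][[XX]]]

Derivation:
Step 0: YY
Step 1: [XX][XX]
Step 2: [[YY]YX[Y][YY]YX[Y]][[YY]YX[Y][YY]YX[Y]]
Step 3: [[[XX][XX]][XX][YY]YX[Y][[XX]][[XX][XX]][XX][YY]YX[Y][[XX]]][[[XX][XX]][XX][YY]YX[Y][[XX]][[XX][XX]][XX][YY]YX[Y][[XX]]]


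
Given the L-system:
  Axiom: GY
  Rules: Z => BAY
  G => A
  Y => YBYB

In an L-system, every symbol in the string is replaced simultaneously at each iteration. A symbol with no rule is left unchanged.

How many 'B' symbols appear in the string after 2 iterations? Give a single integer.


Step 0: GY  (0 'B')
Step 1: AYBYB  (2 'B')
Step 2: AYBYBBYBYBB  (6 'B')

Answer: 6


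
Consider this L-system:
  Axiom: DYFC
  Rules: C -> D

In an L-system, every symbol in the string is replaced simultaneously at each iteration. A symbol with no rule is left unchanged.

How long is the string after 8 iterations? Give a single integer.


Step 0: length = 4
Step 1: length = 4
Step 2: length = 4
Step 3: length = 4
Step 4: length = 4
Step 5: length = 4
Step 6: length = 4
Step 7: length = 4
Step 8: length = 4

Answer: 4


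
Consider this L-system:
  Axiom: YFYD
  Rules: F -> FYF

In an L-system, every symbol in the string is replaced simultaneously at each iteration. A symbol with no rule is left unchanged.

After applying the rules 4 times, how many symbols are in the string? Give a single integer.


Answer: 34

Derivation:
Step 0: length = 4
Step 1: length = 6
Step 2: length = 10
Step 3: length = 18
Step 4: length = 34


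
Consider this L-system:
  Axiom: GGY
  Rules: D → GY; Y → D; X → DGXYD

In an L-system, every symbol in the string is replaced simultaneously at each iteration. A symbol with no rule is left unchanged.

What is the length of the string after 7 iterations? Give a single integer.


Step 0: length = 3
Step 1: length = 3
Step 2: length = 4
Step 3: length = 4
Step 4: length = 5
Step 5: length = 5
Step 6: length = 6
Step 7: length = 6

Answer: 6


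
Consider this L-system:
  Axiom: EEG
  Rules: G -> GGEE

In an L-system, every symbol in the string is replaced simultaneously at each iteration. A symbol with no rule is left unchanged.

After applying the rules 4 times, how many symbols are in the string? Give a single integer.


Step 0: length = 3
Step 1: length = 6
Step 2: length = 12
Step 3: length = 24
Step 4: length = 48

Answer: 48


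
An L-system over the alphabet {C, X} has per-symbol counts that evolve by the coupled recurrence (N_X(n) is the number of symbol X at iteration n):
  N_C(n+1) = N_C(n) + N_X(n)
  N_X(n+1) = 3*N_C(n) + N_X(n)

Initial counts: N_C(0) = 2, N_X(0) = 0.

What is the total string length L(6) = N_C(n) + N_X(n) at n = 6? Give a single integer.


Step 0: N_C=2, N_X=0, L=2
Step 1: N_C=2, N_X=6, L=8
Step 2: N_C=8, N_X=12, L=20
Step 3: N_C=20, N_X=36, L=56
Step 4: N_C=56, N_X=96, L=152
Step 5: N_C=152, N_X=264, L=416
Step 6: N_C=416, N_X=720, L=1136

Answer: 1136


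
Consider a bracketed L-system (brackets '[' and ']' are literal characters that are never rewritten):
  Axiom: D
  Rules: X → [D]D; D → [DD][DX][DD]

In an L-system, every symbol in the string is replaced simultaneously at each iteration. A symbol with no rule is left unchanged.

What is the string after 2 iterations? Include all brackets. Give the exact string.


Answer: [[DD][DX][DD][DD][DX][DD]][[DD][DX][DD][D]D][[DD][DX][DD][DD][DX][DD]]

Derivation:
Step 0: D
Step 1: [DD][DX][DD]
Step 2: [[DD][DX][DD][DD][DX][DD]][[DD][DX][DD][D]D][[DD][DX][DD][DD][DX][DD]]


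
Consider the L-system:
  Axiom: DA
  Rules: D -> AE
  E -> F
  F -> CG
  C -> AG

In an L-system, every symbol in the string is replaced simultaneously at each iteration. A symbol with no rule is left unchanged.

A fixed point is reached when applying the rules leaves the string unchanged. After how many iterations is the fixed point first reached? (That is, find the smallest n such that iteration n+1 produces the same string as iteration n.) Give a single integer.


Step 0: DA
Step 1: AEA
Step 2: AFA
Step 3: ACGA
Step 4: AAGGA
Step 5: AAGGA  (unchanged — fixed point at step 4)

Answer: 4


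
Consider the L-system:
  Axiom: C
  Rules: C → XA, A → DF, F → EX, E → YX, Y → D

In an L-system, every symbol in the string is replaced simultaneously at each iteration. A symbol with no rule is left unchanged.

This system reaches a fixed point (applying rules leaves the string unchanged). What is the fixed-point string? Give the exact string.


Answer: XDDXX

Derivation:
Step 0: C
Step 1: XA
Step 2: XDF
Step 3: XDEX
Step 4: XDYXX
Step 5: XDDXX
Step 6: XDDXX  (unchanged — fixed point at step 5)


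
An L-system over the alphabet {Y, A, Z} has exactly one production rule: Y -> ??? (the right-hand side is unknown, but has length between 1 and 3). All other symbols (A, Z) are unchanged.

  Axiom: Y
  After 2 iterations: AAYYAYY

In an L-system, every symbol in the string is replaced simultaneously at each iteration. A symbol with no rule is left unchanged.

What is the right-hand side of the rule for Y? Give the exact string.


Trying Y -> AYY:
  Step 0: Y
  Step 1: AYY
  Step 2: AAYYAYY
Matches the given result.

Answer: AYY


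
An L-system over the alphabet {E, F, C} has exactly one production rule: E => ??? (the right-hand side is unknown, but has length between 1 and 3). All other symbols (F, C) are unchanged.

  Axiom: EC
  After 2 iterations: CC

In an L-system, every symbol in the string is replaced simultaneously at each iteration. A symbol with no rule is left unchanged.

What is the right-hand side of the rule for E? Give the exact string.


Answer: C

Derivation:
Trying E => C:
  Step 0: EC
  Step 1: CC
  Step 2: CC
Matches the given result.


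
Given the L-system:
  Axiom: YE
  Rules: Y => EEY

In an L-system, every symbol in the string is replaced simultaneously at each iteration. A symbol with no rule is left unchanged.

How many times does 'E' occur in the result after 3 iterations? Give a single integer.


Answer: 7

Derivation:
Step 0: YE  (1 'E')
Step 1: EEYE  (3 'E')
Step 2: EEEEYE  (5 'E')
Step 3: EEEEEEYE  (7 'E')


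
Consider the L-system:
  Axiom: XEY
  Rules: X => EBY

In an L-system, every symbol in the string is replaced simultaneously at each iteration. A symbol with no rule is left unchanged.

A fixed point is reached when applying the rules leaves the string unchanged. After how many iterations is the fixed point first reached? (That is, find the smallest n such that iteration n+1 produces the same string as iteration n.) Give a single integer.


Answer: 1

Derivation:
Step 0: XEY
Step 1: EBYEY
Step 2: EBYEY  (unchanged — fixed point at step 1)


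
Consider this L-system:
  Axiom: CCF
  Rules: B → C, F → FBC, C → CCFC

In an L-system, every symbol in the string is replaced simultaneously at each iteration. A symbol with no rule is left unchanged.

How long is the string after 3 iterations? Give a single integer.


Step 0: length = 3
Step 1: length = 11
Step 2: length = 38
Step 3: length = 133

Answer: 133


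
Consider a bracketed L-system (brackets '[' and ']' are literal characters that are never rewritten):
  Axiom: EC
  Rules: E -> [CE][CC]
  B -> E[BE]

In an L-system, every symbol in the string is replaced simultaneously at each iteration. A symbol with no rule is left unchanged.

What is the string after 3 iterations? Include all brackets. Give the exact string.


Step 0: EC
Step 1: [CE][CC]C
Step 2: [C[CE][CC]][CC]C
Step 3: [C[C[CE][CC]][CC]][CC]C

Answer: [C[C[CE][CC]][CC]][CC]C


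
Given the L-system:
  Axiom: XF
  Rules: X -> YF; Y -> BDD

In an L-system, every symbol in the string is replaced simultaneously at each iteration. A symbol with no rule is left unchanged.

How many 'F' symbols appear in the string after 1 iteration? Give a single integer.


Answer: 2

Derivation:
Step 0: XF  (1 'F')
Step 1: YFF  (2 'F')


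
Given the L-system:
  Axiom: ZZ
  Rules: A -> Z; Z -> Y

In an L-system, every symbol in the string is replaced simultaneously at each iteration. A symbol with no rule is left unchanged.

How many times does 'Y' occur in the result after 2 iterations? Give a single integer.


Answer: 2

Derivation:
Step 0: ZZ  (0 'Y')
Step 1: YY  (2 'Y')
Step 2: YY  (2 'Y')


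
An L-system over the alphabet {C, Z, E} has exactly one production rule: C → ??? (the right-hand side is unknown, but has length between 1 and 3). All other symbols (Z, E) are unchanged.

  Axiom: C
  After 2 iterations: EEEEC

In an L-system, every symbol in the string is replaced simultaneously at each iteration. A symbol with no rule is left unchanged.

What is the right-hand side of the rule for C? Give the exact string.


Trying C → EEC:
  Step 0: C
  Step 1: EEC
  Step 2: EEEEC
Matches the given result.

Answer: EEC


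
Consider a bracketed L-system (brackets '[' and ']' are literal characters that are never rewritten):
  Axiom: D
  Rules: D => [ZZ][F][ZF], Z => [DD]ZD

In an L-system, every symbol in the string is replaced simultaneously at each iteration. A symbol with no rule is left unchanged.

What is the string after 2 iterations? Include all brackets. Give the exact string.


Answer: [[DD]ZD[DD]ZD][F][[DD]ZDF]

Derivation:
Step 0: D
Step 1: [ZZ][F][ZF]
Step 2: [[DD]ZD[DD]ZD][F][[DD]ZDF]


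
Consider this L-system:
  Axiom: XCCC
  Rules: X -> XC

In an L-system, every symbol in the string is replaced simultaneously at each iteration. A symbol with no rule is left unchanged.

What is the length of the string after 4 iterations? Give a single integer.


Answer: 8

Derivation:
Step 0: length = 4
Step 1: length = 5
Step 2: length = 6
Step 3: length = 7
Step 4: length = 8


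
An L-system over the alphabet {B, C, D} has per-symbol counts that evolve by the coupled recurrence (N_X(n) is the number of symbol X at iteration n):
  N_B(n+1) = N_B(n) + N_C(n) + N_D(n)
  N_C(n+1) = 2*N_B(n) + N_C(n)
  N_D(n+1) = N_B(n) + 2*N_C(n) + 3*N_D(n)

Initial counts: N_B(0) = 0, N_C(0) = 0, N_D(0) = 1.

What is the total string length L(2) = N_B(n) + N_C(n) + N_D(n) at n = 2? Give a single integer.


Step 0: N_B=0, N_C=0, N_D=1, L=1
Step 1: N_B=1, N_C=0, N_D=3, L=4
Step 2: N_B=4, N_C=2, N_D=10, L=16

Answer: 16


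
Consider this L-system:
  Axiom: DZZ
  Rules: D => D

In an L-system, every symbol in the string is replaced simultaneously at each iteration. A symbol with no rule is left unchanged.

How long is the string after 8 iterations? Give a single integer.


Answer: 3

Derivation:
Step 0: length = 3
Step 1: length = 3
Step 2: length = 3
Step 3: length = 3
Step 4: length = 3
Step 5: length = 3
Step 6: length = 3
Step 7: length = 3
Step 8: length = 3


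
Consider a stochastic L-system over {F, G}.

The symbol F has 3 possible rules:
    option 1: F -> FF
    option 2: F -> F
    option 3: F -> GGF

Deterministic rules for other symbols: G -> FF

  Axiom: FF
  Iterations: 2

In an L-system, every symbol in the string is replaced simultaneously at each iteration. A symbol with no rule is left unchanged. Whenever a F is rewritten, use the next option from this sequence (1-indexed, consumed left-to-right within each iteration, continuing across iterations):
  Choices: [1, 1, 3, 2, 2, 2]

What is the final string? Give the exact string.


Answer: GGFFFF

Derivation:
Step 0: FF
Step 1: FFFF  (used choices [1, 1])
Step 2: GGFFFF  (used choices [3, 2, 2, 2])


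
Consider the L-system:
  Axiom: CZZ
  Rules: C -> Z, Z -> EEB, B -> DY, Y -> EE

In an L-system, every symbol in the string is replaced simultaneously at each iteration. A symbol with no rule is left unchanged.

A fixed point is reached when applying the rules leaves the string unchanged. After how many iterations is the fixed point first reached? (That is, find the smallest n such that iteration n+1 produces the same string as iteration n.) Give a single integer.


Step 0: CZZ
Step 1: ZEEBEEB
Step 2: EEBEEDYEEDY
Step 3: EEDYEEDEEEEDEE
Step 4: EEDEEEEDEEEEDEE
Step 5: EEDEEEEDEEEEDEE  (unchanged — fixed point at step 4)

Answer: 4


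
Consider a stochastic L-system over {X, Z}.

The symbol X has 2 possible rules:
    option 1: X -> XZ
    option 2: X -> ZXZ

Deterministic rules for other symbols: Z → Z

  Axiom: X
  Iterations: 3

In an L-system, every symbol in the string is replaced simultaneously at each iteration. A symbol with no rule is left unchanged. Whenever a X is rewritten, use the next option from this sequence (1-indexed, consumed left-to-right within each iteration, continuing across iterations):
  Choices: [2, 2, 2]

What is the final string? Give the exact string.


Answer: ZZZXZZZ

Derivation:
Step 0: X
Step 1: ZXZ  (used choices [2])
Step 2: ZZXZZ  (used choices [2])
Step 3: ZZZXZZZ  (used choices [2])


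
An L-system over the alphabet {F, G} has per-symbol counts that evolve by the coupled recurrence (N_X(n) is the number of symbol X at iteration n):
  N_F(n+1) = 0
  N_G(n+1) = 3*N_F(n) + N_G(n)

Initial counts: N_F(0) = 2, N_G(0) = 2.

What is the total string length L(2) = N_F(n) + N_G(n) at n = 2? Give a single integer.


Step 0: N_F=2, N_G=2, L=4
Step 1: N_F=0, N_G=8, L=8
Step 2: N_F=0, N_G=8, L=8

Answer: 8


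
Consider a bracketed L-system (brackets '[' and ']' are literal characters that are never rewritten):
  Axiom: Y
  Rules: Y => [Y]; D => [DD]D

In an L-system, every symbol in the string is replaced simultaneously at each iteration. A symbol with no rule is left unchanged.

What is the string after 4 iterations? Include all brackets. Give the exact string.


Answer: [[[[Y]]]]

Derivation:
Step 0: Y
Step 1: [Y]
Step 2: [[Y]]
Step 3: [[[Y]]]
Step 4: [[[[Y]]]]


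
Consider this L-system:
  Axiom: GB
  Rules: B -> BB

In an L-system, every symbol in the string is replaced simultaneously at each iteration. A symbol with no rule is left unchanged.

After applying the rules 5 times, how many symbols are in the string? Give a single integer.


Step 0: length = 2
Step 1: length = 3
Step 2: length = 5
Step 3: length = 9
Step 4: length = 17
Step 5: length = 33

Answer: 33


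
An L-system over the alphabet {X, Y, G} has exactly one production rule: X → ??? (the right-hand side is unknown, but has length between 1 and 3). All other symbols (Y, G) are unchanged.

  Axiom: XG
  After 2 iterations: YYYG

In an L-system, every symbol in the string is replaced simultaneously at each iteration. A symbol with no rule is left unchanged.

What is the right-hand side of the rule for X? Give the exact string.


Trying X → YYY:
  Step 0: XG
  Step 1: YYYG
  Step 2: YYYG
Matches the given result.

Answer: YYY


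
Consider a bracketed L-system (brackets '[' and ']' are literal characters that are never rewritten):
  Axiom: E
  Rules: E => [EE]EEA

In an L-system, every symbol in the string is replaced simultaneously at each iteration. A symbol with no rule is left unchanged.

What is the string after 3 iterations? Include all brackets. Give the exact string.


Step 0: E
Step 1: [EE]EEA
Step 2: [[EE]EEA[EE]EEA][EE]EEA[EE]EEAA
Step 3: [[[EE]EEA[EE]EEA][EE]EEA[EE]EEAA[[EE]EEA[EE]EEA][EE]EEA[EE]EEAA][[EE]EEA[EE]EEA][EE]EEA[EE]EEAA[[EE]EEA[EE]EEA][EE]EEA[EE]EEAAA

Answer: [[[EE]EEA[EE]EEA][EE]EEA[EE]EEAA[[EE]EEA[EE]EEA][EE]EEA[EE]EEAA][[EE]EEA[EE]EEA][EE]EEA[EE]EEAA[[EE]EEA[EE]EEA][EE]EEA[EE]EEAAA
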